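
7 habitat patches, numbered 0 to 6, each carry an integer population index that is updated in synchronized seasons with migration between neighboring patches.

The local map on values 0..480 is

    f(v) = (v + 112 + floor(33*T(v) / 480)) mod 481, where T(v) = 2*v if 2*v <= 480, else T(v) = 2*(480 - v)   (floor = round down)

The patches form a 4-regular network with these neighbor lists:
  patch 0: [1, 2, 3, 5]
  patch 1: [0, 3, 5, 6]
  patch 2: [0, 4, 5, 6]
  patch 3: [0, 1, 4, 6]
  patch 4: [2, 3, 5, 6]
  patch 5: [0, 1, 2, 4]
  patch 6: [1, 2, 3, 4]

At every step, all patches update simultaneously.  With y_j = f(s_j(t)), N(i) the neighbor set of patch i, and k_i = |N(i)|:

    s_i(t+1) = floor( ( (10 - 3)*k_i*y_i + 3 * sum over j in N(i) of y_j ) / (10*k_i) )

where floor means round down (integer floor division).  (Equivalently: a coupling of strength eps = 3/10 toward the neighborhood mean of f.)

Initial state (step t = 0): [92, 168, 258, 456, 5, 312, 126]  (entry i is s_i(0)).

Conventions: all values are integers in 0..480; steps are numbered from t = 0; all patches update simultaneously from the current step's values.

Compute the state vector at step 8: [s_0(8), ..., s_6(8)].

Answer: [196, 192, 316, 154, 90, 325, 183]

Derivation:
t=0: [92, 168, 258, 456, 5, 312, 126]
t=1: [244, 287, 357, 129, 171, 390, 246]
t=2: [325, 377, 86, 293, 265, 107, 347]
t=3: [387, 135, 264, 403, 385, 245, 413]
t=4: [103, 224, 321, 59, 87, 326, 92]
t=5: [269, 337, 401, 201, 245, 415, 241]
t=6: [354, 416, 122, 361, 333, 135, 362]
t=7: [44, 59, 230, 45, 365, 243, 64]
t=8: [196, 192, 316, 154, 90, 325, 183]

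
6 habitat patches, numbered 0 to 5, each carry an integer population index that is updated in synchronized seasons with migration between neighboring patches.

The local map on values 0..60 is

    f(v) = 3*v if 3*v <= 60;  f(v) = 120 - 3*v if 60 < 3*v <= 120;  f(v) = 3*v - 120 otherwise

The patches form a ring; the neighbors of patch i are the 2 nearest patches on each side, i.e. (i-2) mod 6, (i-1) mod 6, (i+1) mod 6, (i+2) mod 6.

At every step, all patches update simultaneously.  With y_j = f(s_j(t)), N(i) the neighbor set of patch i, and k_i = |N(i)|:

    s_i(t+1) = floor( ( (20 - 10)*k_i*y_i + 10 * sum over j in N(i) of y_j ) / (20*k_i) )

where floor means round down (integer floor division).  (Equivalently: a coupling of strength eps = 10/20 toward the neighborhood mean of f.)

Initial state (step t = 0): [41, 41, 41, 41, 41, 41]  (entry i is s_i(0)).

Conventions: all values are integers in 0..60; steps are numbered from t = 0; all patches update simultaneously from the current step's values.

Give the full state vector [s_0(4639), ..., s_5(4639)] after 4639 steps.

Simulating step by step:
t=0: [41, 41, 41, 41, 41, 41]
t=1: [3, 3, 3, 3, 3, 3]
t=2: [9, 9, 9, 9, 9, 9]
t=3: [27, 27, 27, 27, 27, 27]
t=4: [39, 39, 39, 39, 39, 39]
t=5: [3, 3, 3, 3, 3, 3]

Answer: [27, 27, 27, 27, 27, 27]
Key observation: The state at step 1, [3, 3, 3, 3, 3, 3], reappears at step 5: the system is in a cycle of period 4 from step 1 on.  Therefore the state at step 4639 equals the state at step 1 + ((4639 - 1) mod 4) = 3, which is [27, 27, 27, 27, 27, 27].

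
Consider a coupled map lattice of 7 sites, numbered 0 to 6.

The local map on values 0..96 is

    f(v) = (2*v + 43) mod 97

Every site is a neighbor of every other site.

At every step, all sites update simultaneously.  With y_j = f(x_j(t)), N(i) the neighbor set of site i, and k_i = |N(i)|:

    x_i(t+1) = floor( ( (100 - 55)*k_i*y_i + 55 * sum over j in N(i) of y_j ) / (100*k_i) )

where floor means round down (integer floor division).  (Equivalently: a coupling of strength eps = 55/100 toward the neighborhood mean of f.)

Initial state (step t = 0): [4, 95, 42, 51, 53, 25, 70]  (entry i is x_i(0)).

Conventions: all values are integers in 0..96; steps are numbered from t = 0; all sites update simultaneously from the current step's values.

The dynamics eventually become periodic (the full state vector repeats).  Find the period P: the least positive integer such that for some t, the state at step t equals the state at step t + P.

Answer: 17
Key observation: The state at step 64, [87, 85, 85, 87, 87, 87, 87], reappears at step 81 — and no state repeats earlier — so the cycle the system enters has period 17.

Derivation:
t=0: [4, 95, 42, 51, 53, 25, 70]
t=1: [54, 50, 47, 53, 55, 69, 67]
t=2: [57, 54, 52, 56, 57, 67, 66]
t=3: [61, 59, 58, 61, 61, 69, 68]
t=4: [69, 68, 67, 69, 69, 75, 74]
t=5: [85, 84, 84, 85, 85, 89, 89]
t=6: [20, 19, 19, 20, 20, 22, 22]
t=7: [83, 82, 82, 83, 83, 84, 84]
t=8: [15, 14, 14, 15, 15, 15, 15]
t=9: [72, 71, 71, 72, 72, 72, 72]
t=10: [89, 88, 88, 89, 89, 89, 89]
t=11: [26, 25, 25, 26, 26, 26, 26]
t=12: [94, 93, 93, 94, 94, 94, 94]
t=13: [36, 35, 35, 36, 36, 36, 36]
t=14: [17, 16, 16, 17, 17, 17, 17]
t=15: [76, 75, 75, 76, 76, 76, 76]
t=16: [18, 52, 52, 18, 18, 18, 18]
t=17: [73, 63, 63, 73, 73, 73, 73]
t=18: [88, 81, 81, 88, 88, 88, 88]
t=19: [22, 17, 17, 22, 22, 22, 22]
t=20: [85, 81, 81, 85, 85, 85, 85]
t=21: [17, 14, 14, 17, 17, 17, 17]
t=22: [75, 73, 73, 75, 75, 75, 75]
t=23: [95, 93, 93, 95, 95, 95, 95]
t=24: [38, 36, 36, 38, 38, 38, 38]
t=25: [21, 19, 19, 21, 21, 21, 21]
t=26: [84, 82, 82, 84, 84, 84, 84]
t=27: [16, 14, 14, 16, 16, 16, 16]
t=28: [74, 72, 72, 74, 74, 74, 74]
t=29: [93, 91, 91, 93, 93, 93, 93]
t=30: [34, 32, 32, 34, 34, 34, 34]
t=31: [13, 11, 11, 13, 13, 13, 13]
t=32: [68, 66, 66, 68, 68, 68, 68]
t=33: [81, 79, 79, 81, 81, 81, 81]
t=34: [10, 8, 8, 10, 10, 10, 10]
t=35: [62, 60, 60, 62, 62, 62, 62]
t=36: [69, 67, 67, 69, 69, 69, 69]
t=37: [83, 81, 81, 83, 83, 83, 83]
t=38: [14, 12, 12, 14, 14, 14, 14]
t=39: [70, 68, 68, 70, 70, 70, 70]
t=40: [85, 83, 83, 85, 85, 85, 85]
t=41: [18, 16, 16, 18, 18, 18, 18]
t=42: [78, 76, 76, 78, 78, 78, 78]
t=43: [4, 2, 2, 4, 4, 4, 4]
t=44: [50, 48, 48, 50, 50, 50, 50]
t=45: [45, 43, 43, 45, 45, 45, 45]
t=46: [35, 33, 33, 35, 35, 35, 35]
t=47: [15, 13, 13, 15, 15, 15, 15]
t=48: [72, 70, 70, 72, 72, 72, 72]
t=49: [89, 87, 87, 89, 89, 89, 89]
t=50: [26, 24, 24, 26, 26, 26, 26]
t=51: [94, 92, 92, 94, 94, 94, 94]
t=52: [36, 34, 34, 36, 36, 36, 36]
t=53: [17, 15, 15, 17, 17, 17, 17]
t=54: [76, 74, 74, 76, 76, 76, 76]
t=55: [18, 51, 51, 18, 18, 18, 18]
t=56: [73, 62, 62, 73, 73, 73, 73]
t=57: [87, 80, 80, 87, 87, 87, 87]
t=58: [20, 15, 15, 20, 20, 20, 20]
t=59: [81, 77, 77, 81, 81, 81, 81]
t=60: [9, 6, 6, 9, 9, 9, 9]
t=61: [59, 57, 57, 59, 59, 59, 59]
t=62: [63, 61, 61, 63, 63, 63, 63]
t=63: [71, 69, 69, 71, 71, 71, 71]
t=64: [87, 85, 85, 87, 87, 87, 87]
t=65: [22, 20, 20, 22, 22, 22, 22]
t=66: [86, 84, 84, 86, 86, 86, 86]
t=67: [20, 18, 18, 20, 20, 20, 20]
t=68: [82, 80, 80, 82, 82, 82, 82]
t=69: [12, 10, 10, 12, 12, 12, 12]
t=70: [66, 64, 64, 66, 66, 66, 66]
t=71: [77, 75, 75, 77, 77, 77, 77]
t=72: [20, 53, 53, 20, 20, 20, 20]
t=73: [77, 66, 66, 77, 77, 77, 77]
t=74: [16, 43, 43, 16, 16, 16, 16]
t=75: [67, 51, 51, 67, 67, 67, 67]
t=76: [74, 62, 62, 74, 74, 74, 74]
t=77: [89, 81, 81, 89, 89, 89, 89]
t=78: [24, 18, 18, 24, 24, 24, 24]
t=79: [88, 84, 84, 88, 88, 88, 88]
t=80: [23, 20, 20, 23, 23, 23, 23]
t=81: [87, 85, 85, 87, 87, 87, 87]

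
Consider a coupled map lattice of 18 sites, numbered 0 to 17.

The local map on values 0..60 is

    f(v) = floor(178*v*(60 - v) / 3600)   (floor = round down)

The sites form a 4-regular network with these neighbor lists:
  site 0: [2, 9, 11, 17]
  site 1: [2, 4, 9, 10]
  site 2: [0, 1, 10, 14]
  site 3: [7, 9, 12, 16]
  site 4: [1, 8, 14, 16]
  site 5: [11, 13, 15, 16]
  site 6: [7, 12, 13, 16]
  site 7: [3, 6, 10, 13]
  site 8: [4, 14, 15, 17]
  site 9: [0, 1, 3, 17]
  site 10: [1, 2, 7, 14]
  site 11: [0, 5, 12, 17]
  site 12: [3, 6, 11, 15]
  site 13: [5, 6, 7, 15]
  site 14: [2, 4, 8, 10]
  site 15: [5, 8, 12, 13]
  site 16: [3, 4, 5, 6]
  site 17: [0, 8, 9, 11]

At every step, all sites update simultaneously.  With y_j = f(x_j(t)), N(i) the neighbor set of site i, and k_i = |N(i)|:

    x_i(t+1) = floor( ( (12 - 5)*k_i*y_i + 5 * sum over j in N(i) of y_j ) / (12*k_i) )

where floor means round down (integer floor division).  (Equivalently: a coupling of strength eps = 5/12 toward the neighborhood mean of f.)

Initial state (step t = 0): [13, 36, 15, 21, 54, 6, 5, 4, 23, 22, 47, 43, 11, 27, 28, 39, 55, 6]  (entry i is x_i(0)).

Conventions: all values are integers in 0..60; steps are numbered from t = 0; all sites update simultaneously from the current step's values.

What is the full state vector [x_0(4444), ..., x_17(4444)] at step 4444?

Answer: [42, 41, 41, 41, 41, 41, 41, 41, 41, 41, 41, 41, 41, 41, 41, 41, 41, 42]
Key observation: The state at step 7, [37, 38, 37, 38, 38, 38, 38, 38, 37, 37, 38, 37, 38, 38, 38, 38, 38, 37], reappears at step 9: the system is in a cycle of period 2 from step 7 on.  Therefore the state at step 4444 equals the state at step 7 + ((4444 - 7) mod 2) = 8, which is [42, 41, 41, 41, 41, 41, 41, 41, 41, 41, 41, 41, 41, 41, 41, 41, 41, 42].

Derivation:
t=0: [13, 36, 15, 21, 54, 6, 5, 4, 23, 22, 47, 43, 11, 27, 28, 39, 55, 6]
t=1: [30, 37, 34, 32, 24, 23, 17, 19, 36, 37, 31, 30, 28, 34, 38, 36, 16, 24]
t=2: [43, 42, 42, 42, 41, 41, 37, 39, 41, 42, 42, 43, 42, 41, 41, 42, 36, 42]
t=3: [36, 37, 37, 37, 38, 38, 40, 39, 37, 36, 37, 36, 37, 38, 37, 37, 40, 36]
t=4: [42, 41, 42, 41, 41, 41, 39, 40, 41, 42, 41, 41, 41, 40, 41, 41, 39, 42]
t=5: [37, 37, 37, 38, 38, 38, 39, 38, 37, 37, 38, 37, 38, 38, 37, 38, 39, 37]
t=6: [42, 41, 41, 41, 41, 41, 40, 40, 41, 41, 41, 41, 41, 40, 41, 41, 40, 42]
t=7: [37, 38, 37, 38, 38, 38, 38, 38, 37, 37, 38, 37, 38, 38, 38, 38, 38, 37]
t=8: [42, 41, 41, 41, 41, 41, 41, 41, 41, 41, 41, 41, 41, 41, 41, 41, 41, 42]
t=9: [37, 38, 37, 38, 38, 38, 38, 38, 37, 37, 38, 37, 38, 38, 38, 38, 38, 37]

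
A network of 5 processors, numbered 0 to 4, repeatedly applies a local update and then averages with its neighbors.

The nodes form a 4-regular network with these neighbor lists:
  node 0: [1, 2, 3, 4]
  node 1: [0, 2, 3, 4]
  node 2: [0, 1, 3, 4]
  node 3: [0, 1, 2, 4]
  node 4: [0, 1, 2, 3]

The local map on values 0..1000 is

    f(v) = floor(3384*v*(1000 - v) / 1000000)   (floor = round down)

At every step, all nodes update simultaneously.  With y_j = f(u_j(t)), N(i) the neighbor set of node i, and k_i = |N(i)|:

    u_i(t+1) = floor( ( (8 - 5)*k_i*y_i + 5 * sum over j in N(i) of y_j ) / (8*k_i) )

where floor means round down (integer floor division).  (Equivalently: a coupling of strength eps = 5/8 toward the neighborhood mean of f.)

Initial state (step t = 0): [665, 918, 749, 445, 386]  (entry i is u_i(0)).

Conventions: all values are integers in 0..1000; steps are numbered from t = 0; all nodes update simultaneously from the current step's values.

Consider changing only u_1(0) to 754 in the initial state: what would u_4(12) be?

Simulating step by step:
t=0: [665, 754, 749, 445, 386]
t=1: [735, 707, 709, 753, 746]
t=2: [664, 672, 672, 657, 660]
t=3: [753, 751, 751, 754, 754]
t=4: [629, 629, 629, 628, 628]
t=5: [789, 789, 789, 789, 789]
t=6: [563, 563, 563, 563, 563]
t=7: [832, 832, 832, 832, 832]
t=8: [473, 473, 473, 473, 473]
t=9: [843, 843, 843, 843, 843]
t=10: [447, 447, 447, 447, 447]
t=11: [836, 836, 836, 836, 836]
t=12: [463, 463, 463, 463, 463]

Answer: u_4(12) = 463
Key observation: This trace re-runs the system from the modified initial state.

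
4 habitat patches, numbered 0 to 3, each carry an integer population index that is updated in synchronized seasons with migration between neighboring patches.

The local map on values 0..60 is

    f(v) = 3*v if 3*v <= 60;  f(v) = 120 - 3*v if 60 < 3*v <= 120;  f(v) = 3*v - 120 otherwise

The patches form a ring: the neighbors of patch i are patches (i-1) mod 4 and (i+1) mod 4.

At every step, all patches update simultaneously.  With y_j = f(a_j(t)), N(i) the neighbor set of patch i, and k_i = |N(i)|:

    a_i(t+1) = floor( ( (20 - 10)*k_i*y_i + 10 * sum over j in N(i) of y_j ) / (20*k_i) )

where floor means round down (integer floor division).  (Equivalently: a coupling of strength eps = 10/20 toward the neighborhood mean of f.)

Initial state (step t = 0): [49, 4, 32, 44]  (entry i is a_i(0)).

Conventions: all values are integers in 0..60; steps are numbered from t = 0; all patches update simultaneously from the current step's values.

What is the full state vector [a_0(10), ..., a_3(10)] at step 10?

Answer: [55, 54, 54, 54]

Derivation:
t=0: [49, 4, 32, 44]
t=1: [19, 18, 18, 18]
t=2: [55, 54, 54, 54]
t=3: [43, 42, 42, 42]
t=4: [7, 6, 6, 6]
t=5: [19, 18, 18, 18]
t=6: [55, 54, 54, 54]
t=7: [43, 42, 42, 42]
t=8: [7, 6, 6, 6]
t=9: [19, 18, 18, 18]
t=10: [55, 54, 54, 54]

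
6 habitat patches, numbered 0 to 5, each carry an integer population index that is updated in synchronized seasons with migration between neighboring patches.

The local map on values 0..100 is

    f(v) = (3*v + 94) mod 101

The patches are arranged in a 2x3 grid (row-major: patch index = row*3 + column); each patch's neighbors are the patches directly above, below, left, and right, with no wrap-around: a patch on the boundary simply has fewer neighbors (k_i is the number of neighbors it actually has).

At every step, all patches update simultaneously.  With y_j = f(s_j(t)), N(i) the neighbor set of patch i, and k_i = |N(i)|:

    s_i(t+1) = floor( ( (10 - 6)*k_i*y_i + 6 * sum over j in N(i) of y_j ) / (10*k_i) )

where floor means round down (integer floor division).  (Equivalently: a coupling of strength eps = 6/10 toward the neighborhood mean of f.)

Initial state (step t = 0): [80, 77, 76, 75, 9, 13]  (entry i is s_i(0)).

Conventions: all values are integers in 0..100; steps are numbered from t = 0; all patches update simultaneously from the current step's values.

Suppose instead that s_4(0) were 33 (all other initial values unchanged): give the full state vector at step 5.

Simulating step by step:
t=0: [80, 77, 76, 75, 33, 13]
t=1: [23, 37, 23, 43, 50, 46]
t=2: [32, 34, 34, 39, 27, 43]
t=3: [66, 89, 72, 52, 54, 59]
t=4: [67, 53, 40, 62, 56, 45]
t=5: [75, 53, 28, 77, 55, 32]

Answer: [75, 53, 28, 77, 55, 32]
Key observation: This trace re-runs the system from the modified initial state.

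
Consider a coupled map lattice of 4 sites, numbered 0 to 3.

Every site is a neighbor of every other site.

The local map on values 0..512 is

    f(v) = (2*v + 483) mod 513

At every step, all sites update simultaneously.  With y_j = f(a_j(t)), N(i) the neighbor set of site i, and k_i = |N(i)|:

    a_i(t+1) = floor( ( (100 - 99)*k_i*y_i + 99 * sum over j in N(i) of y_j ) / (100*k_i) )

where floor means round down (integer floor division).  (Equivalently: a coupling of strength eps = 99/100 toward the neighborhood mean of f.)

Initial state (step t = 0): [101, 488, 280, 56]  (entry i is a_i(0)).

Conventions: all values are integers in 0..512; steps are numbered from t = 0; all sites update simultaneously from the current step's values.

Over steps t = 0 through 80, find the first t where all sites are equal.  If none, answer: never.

Simulating step by step:
t=0: [101, 488, 280, 56]  (not all equal)
t=1: [177, 93, 226, 206]  (not all equal)
t=2: [320, 373, 288, 301]  (not all equal)
t=3: [98, 64, 118, 110]  (not all equal)
t=4: [164, 186, 151, 157]  (not all equal)
t=5: [299, 285, 307, 303]  (not all equal)
t=6: [53, 62, 48, 51]  (not all equal)
t=7: [77, 71, 80, 78]  (not all equal)
t=8: [122, 126, 120, 122]  (not all equal)
t=9: [215, 212, 216, 215]  (not all equal)
t=10: [398, 400, 398, 398]  (not all equal)
t=11: [254, 253, 254, 254]  (not all equal)
t=12: [477, 477, 477, 477]  (all equal)

Answer: 12
Key observation: Synchronization is absorbing here: once all sites are equal they stay equal, and step 12 is the first all-equal step.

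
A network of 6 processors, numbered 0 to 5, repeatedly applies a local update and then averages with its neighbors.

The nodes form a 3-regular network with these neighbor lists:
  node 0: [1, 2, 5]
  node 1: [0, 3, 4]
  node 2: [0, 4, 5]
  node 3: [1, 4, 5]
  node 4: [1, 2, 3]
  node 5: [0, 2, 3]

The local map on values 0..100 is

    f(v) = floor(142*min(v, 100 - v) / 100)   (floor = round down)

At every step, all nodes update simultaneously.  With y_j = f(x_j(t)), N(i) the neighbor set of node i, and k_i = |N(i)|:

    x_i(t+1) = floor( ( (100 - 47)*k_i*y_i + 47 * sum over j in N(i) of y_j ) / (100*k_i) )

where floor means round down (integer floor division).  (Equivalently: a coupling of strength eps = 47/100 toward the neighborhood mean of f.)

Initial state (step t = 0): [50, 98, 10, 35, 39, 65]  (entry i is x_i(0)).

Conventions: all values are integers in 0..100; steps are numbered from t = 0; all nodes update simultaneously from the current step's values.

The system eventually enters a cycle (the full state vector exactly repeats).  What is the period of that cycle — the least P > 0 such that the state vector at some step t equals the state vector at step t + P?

Answer: 4
Key observation: The state at step 11, [67, 63, 67, 63, 63, 67], reappears at step 15 — and no state repeats earlier — so the cycle the system enters has period 4.

Derivation:
t=0: [50, 98, 10, 35, 39, 65]
t=1: [47, 28, 34, 42, 39, 46]
t=2: [58, 48, 54, 56, 52, 61]
t=3: [60, 65, 62, 62, 66, 58]
t=4: [54, 50, 53, 52, 49, 56]
t=5: [65, 69, 65, 67, 68, 64]
t=6: [48, 45, 48, 46, 45, 49]
t=7: [67, 64, 67, 65, 64, 68]
t=8: [46, 49, 46, 49, 49, 45]
t=9: [65, 68, 65, 68, 68, 64]
t=10: [48, 45, 48, 45, 45, 49]
t=11: [67, 63, 67, 63, 63, 67]
t=12: [46, 51, 46, 51, 51, 46]
t=13: [65, 68, 65, 68, 68, 65]
t=14: [48, 45, 48, 45, 45, 48]
t=15: [67, 63, 67, 63, 63, 67]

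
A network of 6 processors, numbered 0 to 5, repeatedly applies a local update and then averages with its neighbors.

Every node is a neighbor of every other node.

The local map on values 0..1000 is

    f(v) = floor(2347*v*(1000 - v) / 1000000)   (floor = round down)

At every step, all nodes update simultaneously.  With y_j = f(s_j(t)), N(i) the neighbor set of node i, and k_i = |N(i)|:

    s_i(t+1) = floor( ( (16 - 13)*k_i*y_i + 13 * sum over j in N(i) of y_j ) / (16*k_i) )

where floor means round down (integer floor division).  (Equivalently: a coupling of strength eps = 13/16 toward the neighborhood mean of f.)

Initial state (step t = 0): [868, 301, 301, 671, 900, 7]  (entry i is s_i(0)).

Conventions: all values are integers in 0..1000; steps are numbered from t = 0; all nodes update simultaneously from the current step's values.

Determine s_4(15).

Simulating step by step:
t=0: [868, 301, 301, 671, 900, 7]
t=1: [331, 337, 337, 337, 330, 325]
t=2: [520, 520, 520, 520, 520, 520]
t=3: [585, 585, 585, 585, 585, 585]
t=4: [569, 569, 569, 569, 569, 569]
t=5: [575, 575, 575, 575, 575, 575]
t=6: [573, 573, 573, 573, 573, 573]
t=7: [574, 574, 574, 574, 574, 574]
t=8: [573, 573, 573, 573, 573, 573]
t=9: [574, 574, 574, 574, 574, 574]
t=10: [573, 573, 573, 573, 573, 573]
t=11: [574, 574, 574, 574, 574, 574]
t=12: [573, 573, 573, 573, 573, 573]
t=13: [574, 574, 574, 574, 574, 574]
t=14: [573, 573, 573, 573, 573, 573]
t=15: [574, 574, 574, 574, 574, 574]

Answer: s_4(15) = 574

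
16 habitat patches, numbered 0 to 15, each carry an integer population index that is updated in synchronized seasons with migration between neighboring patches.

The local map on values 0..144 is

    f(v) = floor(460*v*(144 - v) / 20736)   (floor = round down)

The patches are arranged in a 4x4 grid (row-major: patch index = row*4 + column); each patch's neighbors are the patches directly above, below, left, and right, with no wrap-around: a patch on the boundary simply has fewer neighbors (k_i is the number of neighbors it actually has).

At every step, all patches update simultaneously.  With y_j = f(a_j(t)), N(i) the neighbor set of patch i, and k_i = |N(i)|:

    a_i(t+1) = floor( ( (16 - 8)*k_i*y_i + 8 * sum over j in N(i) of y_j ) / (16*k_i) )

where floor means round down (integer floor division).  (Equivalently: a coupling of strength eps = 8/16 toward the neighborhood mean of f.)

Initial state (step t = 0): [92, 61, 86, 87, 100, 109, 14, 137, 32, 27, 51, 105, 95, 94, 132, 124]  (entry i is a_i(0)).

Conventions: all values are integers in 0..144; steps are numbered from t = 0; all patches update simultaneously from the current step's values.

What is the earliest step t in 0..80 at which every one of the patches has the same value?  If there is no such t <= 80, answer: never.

Simulating step by step:
t=0: [92, 61, 86, 87, 100, 109, 14, 137, 32, 27, 51, 105, 95, 94, 132, 124]  (not all equal)
t=1: [105, 106, 98, 87, 93, 81, 60, 50, 84, 81, 81, 75, 97, 86, 61, 58]  (not all equal)
t=2: [93, 95, 101, 106, 104, 108, 109, 107, 108, 112, 112, 111, 105, 109, 111, 111]  (not all equal)
t=3: [101, 99, 94, 90, 92, 87, 85, 85, 86, 81, 80, 81, 87, 83, 81, 81]  (not all equal)
t=4: [99, 100, 104, 107, 105, 108, 110, 110, 109, 112, 112, 112, 110, 112, 112, 113]  (not all equal)
t=5: [95, 94, 90, 87, 89, 86, 83, 82, 83, 80, 79, 79, 81, 79, 78, 78]  (not all equal)
t=6: [104, 105, 107, 109, 108, 109, 111, 111, 111, 112, 113, 113, 112, 113, 113, 113]  (not all equal)
t=7: [90, 88, 86, 84, 85, 84, 81, 80, 81, 79, 77, 77, 79, 77, 77, 77]  (not all equal)
t=8: [108, 109, 110, 111, 110, 111, 112, 112, 112, 113, 113, 113, 113, 113, 114, 114]  (not all equal)
t=9: [84, 83, 81, 80, 82, 80, 79, 79, 78, 77, 77, 77, 77, 76, 75, 75]  (not all equal)
t=10: [111, 112, 112, 113, 112, 112, 113, 113, 113, 113, 113, 113, 114, 114, 114, 114]  (not all equal)
t=11: [80, 79, 78, 77, 79, 78, 77, 77, 77, 77, 76, 76, 75, 75, 75, 75]  (not all equal)
t=12: [113, 113, 113, 114, 113, 113, 114, 114, 113, 114, 114, 114, 114, 114, 114, 114]  (not all equal)
t=13: [77, 77, 76, 75, 77, 76, 75, 75, 76, 75, 75, 75, 75, 75, 75, 75]  (not all equal)
t=14: [114, 114, 114, 114, 114, 114, 114, 114, 114, 114, 114, 114, 114, 114, 114, 114]  (all equal)

Answer: 14
Key observation: Synchronization is absorbing here: once all patches are equal they stay equal, and step 14 is the first all-equal step.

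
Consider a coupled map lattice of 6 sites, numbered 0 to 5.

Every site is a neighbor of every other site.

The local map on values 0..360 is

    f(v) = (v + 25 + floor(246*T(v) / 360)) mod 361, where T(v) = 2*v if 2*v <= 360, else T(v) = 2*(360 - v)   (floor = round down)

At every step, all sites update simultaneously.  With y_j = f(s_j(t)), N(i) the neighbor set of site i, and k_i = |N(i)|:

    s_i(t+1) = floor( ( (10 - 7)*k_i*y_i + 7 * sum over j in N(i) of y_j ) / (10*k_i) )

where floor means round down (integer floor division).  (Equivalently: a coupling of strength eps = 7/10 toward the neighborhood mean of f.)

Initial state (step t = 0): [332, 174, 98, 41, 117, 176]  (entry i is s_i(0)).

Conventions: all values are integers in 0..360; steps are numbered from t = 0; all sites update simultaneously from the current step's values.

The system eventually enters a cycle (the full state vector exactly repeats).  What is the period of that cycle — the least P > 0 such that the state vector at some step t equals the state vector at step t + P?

Answer: 4
Key observation: The state at step 13, [81, 81, 81, 81, 81, 81], reappears at step 17 — and no state repeats earlier — so the cycle the system enters has period 4.

Derivation:
t=0: [332, 174, 98, 41, 117, 176]
t=1: [126, 133, 162, 141, 169, 134]
t=2: [257, 260, 213, 263, 216, 260]
t=3: [64, 64, 67, 64, 67, 64]
t=4: [177, 177, 179, 177, 179, 177]
t=5: [83, 83, 84, 83, 84, 83]
t=6: [221, 221, 221, 221, 221, 221]
t=7: [74, 74, 74, 74, 74, 74]
t=8: [200, 200, 200, 200, 200, 200]
t=9: [82, 82, 82, 82, 82, 82]
t=10: [219, 219, 219, 219, 219, 219]
t=11: [75, 75, 75, 75, 75, 75]
t=12: [202, 202, 202, 202, 202, 202]
t=13: [81, 81, 81, 81, 81, 81]
t=14: [216, 216, 216, 216, 216, 216]
t=15: [76, 76, 76, 76, 76, 76]
t=16: [204, 204, 204, 204, 204, 204]
t=17: [81, 81, 81, 81, 81, 81]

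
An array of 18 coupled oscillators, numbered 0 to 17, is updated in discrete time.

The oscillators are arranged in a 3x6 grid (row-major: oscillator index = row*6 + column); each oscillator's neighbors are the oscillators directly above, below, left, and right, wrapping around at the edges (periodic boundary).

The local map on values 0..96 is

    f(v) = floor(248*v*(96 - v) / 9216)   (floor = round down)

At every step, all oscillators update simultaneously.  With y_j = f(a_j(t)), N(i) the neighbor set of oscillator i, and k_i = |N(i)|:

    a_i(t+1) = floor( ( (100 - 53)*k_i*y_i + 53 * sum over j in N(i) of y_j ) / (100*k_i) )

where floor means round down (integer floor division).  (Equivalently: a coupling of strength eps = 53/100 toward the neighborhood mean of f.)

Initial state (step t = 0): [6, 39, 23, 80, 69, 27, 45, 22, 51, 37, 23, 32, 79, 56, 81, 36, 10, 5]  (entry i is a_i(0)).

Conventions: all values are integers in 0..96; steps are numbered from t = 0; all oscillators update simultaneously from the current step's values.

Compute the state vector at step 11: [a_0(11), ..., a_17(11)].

Answer: [58, 58, 58, 58, 58, 59, 58, 58, 58, 58, 58, 59, 59, 58, 58, 58, 59, 59]

Derivation:
t=0: [6, 39, 23, 80, 69, 27, 45, 22, 51, 37, 23, 32, 79, 56, 81, 36, 10, 5]
t=1: [33, 49, 45, 43, 43, 40, 48, 52, 52, 53, 45, 48, 36, 50, 44, 46, 32, 27]
t=2: [57, 60, 61, 61, 60, 58, 60, 61, 61, 61, 60, 60, 57, 60, 61, 60, 56, 54]
t=3: [58, 57, 57, 57, 58, 59, 58, 57, 57, 57, 58, 58, 59, 57, 57, 57, 59, 59]
t=4: [58, 59, 59, 59, 58, 58, 58, 59, 59, 59, 58, 58, 58, 58, 59, 58, 58, 58]
t=5: [58, 58, 58, 58, 58, 59, 58, 58, 58, 58, 58, 59, 59, 58, 58, 58, 59, 59]
t=6: [58, 59, 59, 59, 58, 58, 58, 59, 59, 59, 58, 58, 58, 58, 59, 58, 58, 58]
t=7: [58, 58, 58, 58, 58, 59, 58, 58, 58, 58, 58, 59, 59, 58, 58, 58, 59, 59]
t=8: [58, 59, 59, 59, 58, 58, 58, 59, 59, 59, 58, 58, 58, 58, 59, 58, 58, 58]
t=9: [58, 58, 58, 58, 58, 59, 58, 58, 58, 58, 58, 59, 59, 58, 58, 58, 59, 59]
t=10: [58, 59, 59, 59, 58, 58, 58, 59, 59, 59, 58, 58, 58, 58, 59, 58, 58, 58]
t=11: [58, 58, 58, 58, 58, 59, 58, 58, 58, 58, 58, 59, 59, 58, 58, 58, 59, 59]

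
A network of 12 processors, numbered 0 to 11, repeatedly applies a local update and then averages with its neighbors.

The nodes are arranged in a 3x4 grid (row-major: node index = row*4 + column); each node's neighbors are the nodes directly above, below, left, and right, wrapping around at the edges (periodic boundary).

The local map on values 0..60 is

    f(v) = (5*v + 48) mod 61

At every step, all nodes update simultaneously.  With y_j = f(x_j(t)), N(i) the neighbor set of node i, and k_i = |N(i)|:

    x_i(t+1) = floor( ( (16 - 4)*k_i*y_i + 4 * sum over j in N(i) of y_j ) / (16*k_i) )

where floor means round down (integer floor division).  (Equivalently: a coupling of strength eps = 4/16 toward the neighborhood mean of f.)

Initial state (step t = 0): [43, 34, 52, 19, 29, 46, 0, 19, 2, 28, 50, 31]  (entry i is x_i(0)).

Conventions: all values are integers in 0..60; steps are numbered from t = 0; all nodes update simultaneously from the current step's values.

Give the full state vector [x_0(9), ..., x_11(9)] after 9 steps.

Simulating step by step:
t=0: [43, 34, 52, 19, 29, 46, 0, 19, 2, 28, 50, 31]
t=1: [22, 30, 12, 19, 15, 31, 43, 21, 46, 15, 45, 24]
t=2: [31, 17, 40, 25, 8, 17, 22, 28, 30, 6, 28, 41]
t=3: [21, 11, 9, 40, 23, 13, 28, 11, 15, 15, 7, 11]
t=4: [28, 38, 28, 12, 38, 44, 13, 37, 7, 8, 21, 35]
t=5: [14, 45, 15, 41, 47, 29, 45, 49, 24, 28, 31, 39]
t=6: [50, 26, 6, 17, 39, 13, 26, 45, 44, 10, 20, 52]
t=7: [49, 52, 22, 14, 54, 52, 49, 29, 27, 37, 26, 7]
t=8: [41, 10, 37, 50, 13, 9, 43, 16, 8, 41, 51, 24]
t=9: [17, 34, 48, 47, 43, 31, 23, 15, 27, 16, 52, 43]

Answer: [17, 34, 48, 47, 43, 31, 23, 15, 27, 16, 52, 43]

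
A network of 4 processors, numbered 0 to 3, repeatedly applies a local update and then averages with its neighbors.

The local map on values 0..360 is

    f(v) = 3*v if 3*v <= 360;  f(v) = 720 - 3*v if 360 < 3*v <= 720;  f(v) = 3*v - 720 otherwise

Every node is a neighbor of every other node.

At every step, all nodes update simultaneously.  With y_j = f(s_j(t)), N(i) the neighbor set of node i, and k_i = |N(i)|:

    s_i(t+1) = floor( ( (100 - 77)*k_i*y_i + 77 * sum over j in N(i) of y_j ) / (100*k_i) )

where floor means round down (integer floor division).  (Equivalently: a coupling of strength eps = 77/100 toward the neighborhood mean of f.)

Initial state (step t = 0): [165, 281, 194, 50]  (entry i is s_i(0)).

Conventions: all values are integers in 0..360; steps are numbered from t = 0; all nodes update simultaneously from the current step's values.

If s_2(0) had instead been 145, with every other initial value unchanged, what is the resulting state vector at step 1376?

Simulating step by step:
t=0: [165, 281, 145, 50]
t=1: [194, 197, 193, 196]
t=2: [134, 135, 134, 135]
t=3: [316, 316, 316, 316]
t=4: [228, 228, 228, 228]
t=5: [36, 36, 36, 36]
t=6: [108, 108, 108, 108]
t=7: [324, 324, 324, 324]
t=8: [252, 252, 252, 252]
t=9: [36, 36, 36, 36]

Answer: [252, 252, 252, 252]
Key observation: The state at step 5, [36, 36, 36, 36], reappears at step 9: the system is in a cycle of period 4 from step 5 on.  Therefore the state at step 1376 equals the state at step 5 + ((1376 - 5) mod 4) = 8, which is [252, 252, 252, 252].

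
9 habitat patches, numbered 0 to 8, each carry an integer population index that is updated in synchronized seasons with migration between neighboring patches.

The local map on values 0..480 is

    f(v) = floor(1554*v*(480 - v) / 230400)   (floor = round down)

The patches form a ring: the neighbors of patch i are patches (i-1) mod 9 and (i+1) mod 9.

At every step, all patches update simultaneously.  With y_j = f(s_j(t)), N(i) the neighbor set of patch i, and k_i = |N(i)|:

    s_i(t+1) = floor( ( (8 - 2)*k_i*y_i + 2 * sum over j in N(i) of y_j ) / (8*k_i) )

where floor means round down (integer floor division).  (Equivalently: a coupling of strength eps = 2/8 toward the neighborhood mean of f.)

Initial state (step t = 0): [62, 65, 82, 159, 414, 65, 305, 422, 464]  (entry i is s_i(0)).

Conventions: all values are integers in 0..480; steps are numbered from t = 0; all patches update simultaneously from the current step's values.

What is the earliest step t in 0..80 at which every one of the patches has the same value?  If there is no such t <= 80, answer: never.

Simulating step by step:
t=0: [62, 65, 82, 159, 414, 65, 305, 422, 464]  (not all equal)
t=1: [159, 185, 230, 308, 203, 203, 313, 175, 79]  (not all equal)
t=2: [330, 367, 380, 363, 376, 375, 356, 340, 247]  (not all equal)
t=3: [333, 282, 262, 279, 266, 268, 296, 326, 372]  (not all equal)
t=4: [328, 371, 383, 379, 382, 381, 365, 333, 286]  (not all equal)
t=5: [332, 277, 253, 256, 253, 257, 285, 329, 363]  (not all equal)
t=6: [331, 374, 385, 386, 386, 384, 370, 333, 297]  (not all equal)
t=7: [328, 272, 248, 244, 244, 250, 277, 327, 357]  (not all equal)
t=8: [336, 376, 387, 388, 387, 386, 374, 337, 306]  (not all equal)
t=9: [322, 268, 244, 240, 242, 246, 271, 322, 350]  (not all equal)
t=10: [343, 378, 387, 388, 388, 387, 377, 343, 315]  (not all equal)
t=11: [313, 264, 244, 240, 240, 244, 265, 313, 341]  (not all equal)
t=12: [351, 380, 387, 388, 388, 387, 380, 351, 327]  (not all equal)
t=13: [302, 260, 243, 240, 240, 243, 260, 302, 329]  (not all equal)
t=14: [361, 382, 387, 388, 388, 387, 382, 361, 341]  (not all equal)
t=15: [288, 255, 243, 240, 240, 243, 255, 288, 311]  (not all equal)
t=16: [371, 384, 387, 388, 388, 387, 384, 371, 358]  (not all equal)
t=17: [271, 250, 242, 240, 240, 242, 250, 271, 288]  (not all equal)
t=18: [381, 386, 387, 388, 388, 387, 386, 381, 374]  (not all equal)
t=19: [254, 245, 242, 240, 240, 242, 245, 254, 263]  (not all equal)
t=20: [386, 387, 388, 388, 388, 388, 387, 386, 384]  (not all equal)
t=21: [244, 242, 240, 240, 240, 240, 242, 244, 247]  (not all equal)
t=22: [388, 388, 388, 388, 388, 388, 388, 388, 388]  (all equal)

Answer: 22
Key observation: Synchronization is absorbing here: once all patches are equal they stay equal, and step 22 is the first all-equal step.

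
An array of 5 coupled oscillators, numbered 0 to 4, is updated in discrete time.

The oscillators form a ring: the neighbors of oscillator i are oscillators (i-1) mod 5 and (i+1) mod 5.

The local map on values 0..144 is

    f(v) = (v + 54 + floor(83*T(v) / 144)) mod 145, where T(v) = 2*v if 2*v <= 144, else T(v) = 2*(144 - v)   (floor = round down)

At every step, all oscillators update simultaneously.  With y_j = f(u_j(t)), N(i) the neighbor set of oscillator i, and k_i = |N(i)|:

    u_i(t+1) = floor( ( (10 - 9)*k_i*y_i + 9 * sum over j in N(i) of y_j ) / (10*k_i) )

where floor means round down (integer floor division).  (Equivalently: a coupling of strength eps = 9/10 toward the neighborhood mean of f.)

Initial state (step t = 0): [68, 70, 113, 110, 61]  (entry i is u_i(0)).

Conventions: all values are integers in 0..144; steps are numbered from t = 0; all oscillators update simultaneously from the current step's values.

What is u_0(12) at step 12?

Simulating step by step:
t=0: [68, 70, 113, 110, 61]
t=1: [50, 56, 58, 49, 54]
t=2: [25, 24, 22, 27, 16]
t=3: [97, 104, 107, 96, 107]
t=4: [58, 59, 59, 58, 59]
t=5: [35, 34, 34, 35, 33]
t=6: [126, 127, 127, 126, 128]
t=7: [55, 55, 55, 55, 55]
t=8: [27, 27, 27, 27, 27]
t=9: [112, 112, 112, 112, 112]
t=10: [57, 57, 57, 57, 57]
t=11: [31, 31, 31, 31, 31]
t=12: [120, 120, 120, 120, 120]

Answer: u_0(12) = 120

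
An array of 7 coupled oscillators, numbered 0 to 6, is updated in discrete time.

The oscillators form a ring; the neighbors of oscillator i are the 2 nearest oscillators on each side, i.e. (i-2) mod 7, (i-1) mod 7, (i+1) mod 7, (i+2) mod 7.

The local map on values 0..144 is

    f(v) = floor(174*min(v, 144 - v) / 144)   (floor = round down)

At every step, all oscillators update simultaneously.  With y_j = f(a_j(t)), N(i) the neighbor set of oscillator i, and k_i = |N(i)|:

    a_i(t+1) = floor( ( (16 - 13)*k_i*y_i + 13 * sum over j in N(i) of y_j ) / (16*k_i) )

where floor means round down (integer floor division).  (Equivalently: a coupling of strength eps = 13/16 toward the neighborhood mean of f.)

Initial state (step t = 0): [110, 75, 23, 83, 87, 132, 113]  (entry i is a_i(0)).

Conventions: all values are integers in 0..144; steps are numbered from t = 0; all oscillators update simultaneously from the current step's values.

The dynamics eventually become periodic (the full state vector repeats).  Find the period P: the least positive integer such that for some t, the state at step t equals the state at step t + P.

Simulating step by step:
t=0: [110, 75, 23, 83, 87, 132, 113]
t=1: [40, 51, 58, 52, 43, 47, 48]
t=2: [58, 59, 58, 59, 59, 54, 54]
t=3: [68, 69, 70, 69, 68, 68, 68]
t=4: [82, 82, 82, 82, 82, 82, 82]
t=5: [74, 74, 74, 74, 74, 74, 74]
t=6: [84, 84, 84, 84, 84, 84, 84]
t=7: [72, 72, 72, 72, 72, 72, 72]
t=8: [87, 87, 87, 87, 87, 87, 87]
t=9: [68, 68, 68, 68, 68, 68, 68]
t=10: [82, 82, 82, 82, 82, 82, 82]

Answer: 6
Key observation: The state at step 4, [82, 82, 82, 82, 82, 82, 82], reappears at step 10 — and no state repeats earlier — so the cycle the system enters has period 6.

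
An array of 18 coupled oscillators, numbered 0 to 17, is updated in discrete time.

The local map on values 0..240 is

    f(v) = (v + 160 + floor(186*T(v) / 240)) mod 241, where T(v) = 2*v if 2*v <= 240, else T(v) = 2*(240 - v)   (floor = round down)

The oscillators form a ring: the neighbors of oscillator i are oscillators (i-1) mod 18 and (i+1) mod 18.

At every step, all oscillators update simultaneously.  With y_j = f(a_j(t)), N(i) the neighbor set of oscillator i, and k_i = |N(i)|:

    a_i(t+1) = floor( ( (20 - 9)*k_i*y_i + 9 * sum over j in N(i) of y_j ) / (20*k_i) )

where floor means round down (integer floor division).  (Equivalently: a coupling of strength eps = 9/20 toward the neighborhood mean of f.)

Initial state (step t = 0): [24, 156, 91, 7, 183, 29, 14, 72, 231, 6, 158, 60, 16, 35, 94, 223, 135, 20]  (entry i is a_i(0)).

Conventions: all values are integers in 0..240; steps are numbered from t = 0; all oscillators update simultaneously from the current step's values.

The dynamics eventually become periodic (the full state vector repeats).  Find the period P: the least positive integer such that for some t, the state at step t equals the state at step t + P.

Simulating step by step:
t=0: [24, 156, 91, 7, 183, 29, 14, 72, 231, 6, 158, 60, 16, 35, 94, 223, 135, 20]
t=1: [215, 196, 169, 174, 196, 214, 182, 136, 151, 178, 167, 130, 128, 84, 126, 176, 204, 214]
t=2: [174, 183, 193, 192, 183, 179, 192, 208, 205, 197, 202, 214, 200, 172, 195, 196, 180, 173]
t=3: [193, 189, 185, 185, 189, 189, 184, 178, 178, 180, 178, 176, 182, 189, 185, 185, 190, 194]
t=4: [184, 186, 188, 188, 187, 187, 189, 192, 192, 192, 193, 192, 190, 188, 188, 188, 186, 184]
t=5: [188, 188, 187, 187, 187, 187, 186, 185, 185, 184, 184, 185, 186, 186, 187, 187, 188, 188]
t=6: [187, 187, 187, 188, 188, 188, 188, 188, 189, 189, 189, 188, 188, 188, 188, 187, 187, 187]
t=7: [188, 188, 187, 187, 187, 187, 187, 187, 187, 187, 187, 187, 187, 187, 187, 187, 188, 188]
t=8: [187, 187, 187, 188, 188, 188, 188, 188, 188, 188, 188, 188, 188, 188, 188, 187, 187, 187]
t=9: [188, 188, 187, 187, 187, 187, 187, 187, 187, 187, 187, 187, 187, 187, 187, 187, 188, 188]

Answer: 2
Key observation: The state at step 7, [188, 188, 187, 187, 187, 187, 187, 187, 187, 187, 187, 187, 187, 187, 187, 187, 188, 188], reappears at step 9 — and no state repeats earlier — so the cycle the system enters has period 2.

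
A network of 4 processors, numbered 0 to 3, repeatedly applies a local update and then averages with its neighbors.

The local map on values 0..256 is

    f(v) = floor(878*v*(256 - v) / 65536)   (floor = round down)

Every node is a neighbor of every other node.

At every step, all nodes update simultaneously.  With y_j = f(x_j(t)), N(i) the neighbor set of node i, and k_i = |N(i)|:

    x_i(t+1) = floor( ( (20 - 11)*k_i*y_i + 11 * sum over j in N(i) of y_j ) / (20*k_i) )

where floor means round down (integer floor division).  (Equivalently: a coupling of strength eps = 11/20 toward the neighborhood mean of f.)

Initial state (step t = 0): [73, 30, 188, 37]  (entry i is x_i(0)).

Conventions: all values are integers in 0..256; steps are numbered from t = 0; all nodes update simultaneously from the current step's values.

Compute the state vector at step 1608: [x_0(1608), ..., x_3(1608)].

Simulating step by step:
t=0: [73, 30, 188, 37]
t=1: [147, 124, 145, 129]
t=2: [216, 217, 216, 217]
t=3: [114, 113, 114, 113]
t=4: [216, 216, 216, 216]
t=5: [115, 115, 115, 115]
t=6: [217, 217, 217, 217]
t=7: [113, 113, 113, 113]
t=8: [216, 216, 216, 216]

Answer: [216, 216, 216, 216]
Key observation: The state at step 4, [216, 216, 216, 216], reappears at step 8: the system is in a cycle of period 4 from step 4 on.  Therefore the state at step 1608 equals the state at step 4 + ((1608 - 4) mod 4) = 4, which is [216, 216, 216, 216].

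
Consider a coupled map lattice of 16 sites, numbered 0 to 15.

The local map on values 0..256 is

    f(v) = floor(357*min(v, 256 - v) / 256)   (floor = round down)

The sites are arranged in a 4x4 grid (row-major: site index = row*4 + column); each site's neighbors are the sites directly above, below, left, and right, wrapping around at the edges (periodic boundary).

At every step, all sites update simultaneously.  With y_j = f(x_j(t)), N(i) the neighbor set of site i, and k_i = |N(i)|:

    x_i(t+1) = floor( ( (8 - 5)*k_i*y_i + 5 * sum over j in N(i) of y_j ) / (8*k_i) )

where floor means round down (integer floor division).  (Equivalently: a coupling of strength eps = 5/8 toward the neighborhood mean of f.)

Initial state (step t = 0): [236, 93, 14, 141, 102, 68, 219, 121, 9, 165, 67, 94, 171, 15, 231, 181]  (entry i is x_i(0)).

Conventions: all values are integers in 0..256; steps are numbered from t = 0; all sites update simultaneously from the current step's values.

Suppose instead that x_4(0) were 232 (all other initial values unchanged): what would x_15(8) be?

Simulating step by step:
t=0: [236, 93, 14, 141, 232, 68, 219, 121, 9, 165, 67, 94, 171, 15, 231, 181]
t=1: [78, 73, 65, 109, 59, 88, 77, 121, 68, 81, 88, 108, 69, 71, 49, 108]
t=2: [107, 103, 100, 137, 107, 108, 118, 139, 104, 110, 114, 139, 106, 96, 97, 129]
t=3: [150, 142, 146, 160, 150, 151, 156, 161, 150, 148, 155, 161, 149, 140, 145, 161]
t=4: [146, 154, 148, 138, 144, 147, 141, 135, 145, 149, 142, 135, 147, 155, 149, 138]
t=5: [153, 146, 152, 160, 156, 151, 158, 164, 155, 150, 157, 163, 152, 145, 151, 160]
t=6: [142, 149, 143, 135, 139, 144, 138, 131, 140, 145, 138, 132, 143, 150, 143, 136]
t=7: [158, 152, 158, 165, 162, 156, 163, 169, 161, 155, 162, 168, 157, 151, 158, 164]
t=8: [135, 141, 134, 128, 131, 137, 130, 124, 132, 138, 131, 125, 136, 142, 135, 129]

Answer: x_15(8) = 129
Key observation: This trace re-runs the system from the modified initial state.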